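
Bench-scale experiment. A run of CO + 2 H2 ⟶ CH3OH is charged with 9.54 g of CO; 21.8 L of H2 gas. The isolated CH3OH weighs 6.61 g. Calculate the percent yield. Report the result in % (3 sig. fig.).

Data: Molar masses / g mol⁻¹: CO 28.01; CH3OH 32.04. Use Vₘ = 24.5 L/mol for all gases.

60.6 %

n(CO) = 9.540 / 28.01 = 0.3406 mol
n(H2) = 21.80 / 24.5 = 0.8898 mol
n/ν → CO: 0.3406, H2: 0.4449; CO is limiting.
theoretical n(CH3OH) = (1/1) × 0.3406 = 0.3406 mol → 10.91 g
% yield = 6.61 / 10.91 × 100 = 60.59 %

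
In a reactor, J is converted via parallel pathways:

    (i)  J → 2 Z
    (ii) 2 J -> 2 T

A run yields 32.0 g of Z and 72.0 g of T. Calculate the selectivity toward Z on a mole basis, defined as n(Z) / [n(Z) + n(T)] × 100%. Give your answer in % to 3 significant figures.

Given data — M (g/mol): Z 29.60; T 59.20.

n(Z) = 32.0 / 29.60 = 1.081 mol
n(T) = 72.0 / 59.20 = 1.216 mol
selectivity = 1.081/(1.081+1.216) × 100 = 47.06 %

47.1 %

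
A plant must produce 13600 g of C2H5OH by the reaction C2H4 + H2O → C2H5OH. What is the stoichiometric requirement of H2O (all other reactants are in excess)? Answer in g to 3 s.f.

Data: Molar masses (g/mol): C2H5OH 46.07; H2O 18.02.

5320 g

n(C2H5OH) = 13600 / 46.07 = 295.2 mol
n(H2O) = (1/1) × 295.2 = 295.2 mol
mass = 295.2 × 18.02 = 5320 g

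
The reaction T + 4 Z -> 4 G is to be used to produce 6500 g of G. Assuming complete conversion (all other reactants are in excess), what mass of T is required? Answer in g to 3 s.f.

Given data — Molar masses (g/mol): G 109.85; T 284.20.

4200 g

n(G) = 6500 / 109.85 = 59.17 mol
n(T) = (1/4) × 59.17 = 14.79 mol
mass = 14.79 × 284.20 = 4203 g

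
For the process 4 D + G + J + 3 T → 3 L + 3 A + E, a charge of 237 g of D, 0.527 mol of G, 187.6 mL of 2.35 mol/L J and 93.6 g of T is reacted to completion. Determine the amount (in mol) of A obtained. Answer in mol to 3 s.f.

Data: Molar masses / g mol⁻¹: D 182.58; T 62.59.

n(D) = 237.0 / 182.58 = 1.298 mol
n(G) = 0.5270 mol
n(J) = 2.35 × 187.6/1000 = 0.4409 mol
n(T) = 93.60 / 62.59 = 1.495 mol
n/ν for D = 1.298/4 = 0.3245
n/ν for G = 0.5270/1 = 0.5270
n/ν for J = 0.4409/1 = 0.4409
n/ν for T = 1.495/3 = 0.4983
Smallest n/ν is D → limiting reagent.
n(A) = (3/4) × 1.298 = 0.9735 mol

0.974 mol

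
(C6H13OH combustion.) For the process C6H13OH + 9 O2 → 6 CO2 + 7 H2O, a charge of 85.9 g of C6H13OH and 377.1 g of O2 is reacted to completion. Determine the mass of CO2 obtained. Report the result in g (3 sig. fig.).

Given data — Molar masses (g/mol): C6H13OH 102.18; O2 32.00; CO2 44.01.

n(C6H13OH) = 85.90 / 102.18 = 0.8407 mol
n(O2) = 377.1 / 32.00 = 11.78 mol
n/ν → C6H13OH: 0.8407, O2: 1.309; C6H13OH is limiting.
n(CO2) = (6/1) × 0.8407 = 5.044 mol
mass = 5.044 × 44.01 = 222.0 g

222 g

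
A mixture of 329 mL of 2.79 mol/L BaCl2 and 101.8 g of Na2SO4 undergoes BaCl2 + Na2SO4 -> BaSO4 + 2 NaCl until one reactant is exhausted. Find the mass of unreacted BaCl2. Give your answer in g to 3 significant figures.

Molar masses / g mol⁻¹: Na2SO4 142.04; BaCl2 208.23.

n(BaCl2) = 2.79 × 329.0/1000 = 0.9179 mol
n(Na2SO4) = 101.8 / 142.04 = 0.7167 mol
n/ν for BaCl2 = 0.9179/1 = 0.9179
n/ν for Na2SO4 = 0.7167/1 = 0.7167
Smallest n/ν is Na2SO4 → limiting reagent.
BaCl2 consumed = (1/1) × 0.7167 = 0.7167 mol
BaCl2 remaining = 0.9179 − 0.7167 = 0.2012 mol
mass = 0.2012 × 208.23 = 41.90 g

41.9 g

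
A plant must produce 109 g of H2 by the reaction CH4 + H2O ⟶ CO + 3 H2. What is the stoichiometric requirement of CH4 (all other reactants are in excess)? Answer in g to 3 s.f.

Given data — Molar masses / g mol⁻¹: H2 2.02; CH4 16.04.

289 g

n(H2) = 109 / 2.02 = 53.96 mol
n(CH4) = (1/3) × 53.96 = 17.99 mol
mass = 17.99 × 16.04 = 288.6 g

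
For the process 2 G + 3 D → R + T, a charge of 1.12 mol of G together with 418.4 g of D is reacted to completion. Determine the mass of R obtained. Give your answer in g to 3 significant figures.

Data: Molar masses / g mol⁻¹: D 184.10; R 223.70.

125 g

n(G) = 1.120 mol
n(D) = 418.4 / 184.10 = 2.273 mol
n/ν → G: 0.5600, D: 0.7577; G is limiting.
n(R) = (1/2) × 1.120 = 0.5600 mol
mass = 0.5600 × 223.70 = 125.3 g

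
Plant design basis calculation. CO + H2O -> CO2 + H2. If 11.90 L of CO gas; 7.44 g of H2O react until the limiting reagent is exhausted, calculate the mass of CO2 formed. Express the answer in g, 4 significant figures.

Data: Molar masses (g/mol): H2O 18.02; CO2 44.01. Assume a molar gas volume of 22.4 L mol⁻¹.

n(CO) = 11.90 / 22.4 = 0.5313 mol
n(H2O) = 7.440 / 18.02 = 0.4129 mol
n/ν → CO: 0.5313, H2O: 0.4129; H2O is limiting.
n(CO2) = (1/1) × 0.4129 = 0.4129 mol
mass = 0.4129 × 44.01 = 18.17 g

18.17 g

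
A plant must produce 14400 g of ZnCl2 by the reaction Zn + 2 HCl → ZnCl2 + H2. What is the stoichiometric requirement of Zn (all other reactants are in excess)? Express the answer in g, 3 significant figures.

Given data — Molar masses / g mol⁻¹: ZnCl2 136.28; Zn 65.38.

6910 g

n(ZnCl2) = 14400 / 136.28 = 105.7 mol
n(Zn) = (1/1) × 105.7 = 105.7 mol
mass = 105.7 × 65.38 = 6911 g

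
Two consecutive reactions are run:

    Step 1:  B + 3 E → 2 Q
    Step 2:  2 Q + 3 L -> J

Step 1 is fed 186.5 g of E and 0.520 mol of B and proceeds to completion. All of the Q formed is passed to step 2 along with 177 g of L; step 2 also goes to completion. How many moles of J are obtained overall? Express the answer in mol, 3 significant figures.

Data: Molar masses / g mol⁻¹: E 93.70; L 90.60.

0.520 mol

Step 1:
n(E) = 186.5 / 93.70 = 1.990 mol
n(B) = 0.5200 mol
n/ν → E: 0.6633, B: 0.5200; B is limiting.
n(Q) produced = (2/1) × 0.5200 = 1.040 mol
Step 2:
n(Q) available = 1.040 mol
n(L) = 177.0 / 90.60 = 1.954 mol
n/ν → Q: 0.5200, L: 0.6513; Q is limiting.
n(J) = (1/2) × 1.040 = 0.5200 mol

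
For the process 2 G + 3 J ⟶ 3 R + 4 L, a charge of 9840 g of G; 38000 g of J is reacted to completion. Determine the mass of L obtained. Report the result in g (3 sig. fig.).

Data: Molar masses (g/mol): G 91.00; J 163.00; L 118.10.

n(G) = 9840 / 91.00 = 108.1 mol
n(J) = 38000 / 163.00 = 233.1 mol
n/ν for G = 108.1/2 = 54.05
n/ν for J = 233.1/3 = 77.70
Smallest n/ν is G → limiting reagent.
n(L) = (4/2) × 108.1 = 216.2 mol
mass = 216.2 × 118.10 = 25530 g

25500 g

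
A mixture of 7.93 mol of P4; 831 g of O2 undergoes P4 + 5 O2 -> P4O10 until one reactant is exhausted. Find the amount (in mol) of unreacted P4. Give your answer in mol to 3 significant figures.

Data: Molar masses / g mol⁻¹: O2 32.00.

n(P4) = 7.930 mol
n(O2) = 831.0 / 32.00 = 25.97 mol
n/ν for P4 = 7.930/1 = 7.930
n/ν for O2 = 25.97/5 = 5.194
Smallest n/ν is O2 → limiting reagent.
P4 consumed = (1/5) × 25.97 = 5.194 mol
P4 remaining = 7.930 − 5.194 = 2.736 mol

2.74 mol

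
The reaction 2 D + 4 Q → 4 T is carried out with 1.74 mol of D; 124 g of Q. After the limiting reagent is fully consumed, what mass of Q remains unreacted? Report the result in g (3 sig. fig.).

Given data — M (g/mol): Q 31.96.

n(D) = 1.740 mol
n(Q) = 124.0 / 31.96 = 3.880 mol
n/ν for D = 1.740/2 = 0.8700
n/ν for Q = 3.880/4 = 0.9700
Smallest n/ν is D → limiting reagent.
Q consumed = (4/2) × 1.740 = 3.480 mol
Q remaining = 3.880 − 3.480 = 0.4000 mol
mass = 0.4000 × 31.96 = 12.78 g

12.8 g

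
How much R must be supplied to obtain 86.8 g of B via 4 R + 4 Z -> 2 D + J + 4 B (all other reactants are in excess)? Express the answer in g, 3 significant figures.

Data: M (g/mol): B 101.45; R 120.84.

103 g

n(B) = 86.8 / 101.45 = 0.8556 mol
n(R) = (4/4) × 0.8556 = 0.8556 mol
mass = 0.8556 × 120.84 = 103.4 g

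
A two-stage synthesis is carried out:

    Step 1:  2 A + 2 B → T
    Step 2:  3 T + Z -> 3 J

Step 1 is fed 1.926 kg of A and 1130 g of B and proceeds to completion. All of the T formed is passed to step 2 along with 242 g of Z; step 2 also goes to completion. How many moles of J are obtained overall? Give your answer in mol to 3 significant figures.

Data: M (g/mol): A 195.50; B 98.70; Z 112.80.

Step 1:
n(A) = 1.926×1000 / 195.50 = 9.852 mol
n(B) = 1130 / 98.70 = 11.45 mol
n/ν for A = 9.852/2 = 4.926
n/ν for B = 11.45/2 = 5.725
Smallest n/ν is A → limiting reagent.
n(T) produced = (1/2) × 9.852 = 4.926 mol
Step 2:
n(T) available = 4.926 mol
n(Z) = 242.0 / 112.80 = 2.145 mol
n/ν for T = 4.926/3 = 1.642
n/ν for Z = 2.145/1 = 2.145
Smallest n/ν is T → limiting reagent.
n(J) = (3/3) × 4.926 = 4.926 mol

4.93 mol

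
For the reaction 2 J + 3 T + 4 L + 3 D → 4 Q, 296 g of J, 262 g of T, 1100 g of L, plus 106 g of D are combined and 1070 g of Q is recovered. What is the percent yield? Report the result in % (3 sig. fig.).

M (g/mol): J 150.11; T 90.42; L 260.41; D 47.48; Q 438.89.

n(J) = 296.0 / 150.11 = 1.972 mol
n(T) = 262.0 / 90.42 = 2.898 mol
n(L) = 1100 / 260.41 = 4.224 mol
n(D) = 106.0 / 47.48 = 2.233 mol
n/ν for J = 1.972/2 = 0.9860
n/ν for T = 2.898/3 = 0.9660
n/ν for L = 4.224/4 = 1.056
n/ν for D = 2.233/3 = 0.7443
Smallest n/ν is D → limiting reagent.
theoretical n(Q) = (4/3) × 2.233 = 2.977 mol → 1307 g
% yield = 1070 / 1307 × 100 = 81.87 %

81.9 %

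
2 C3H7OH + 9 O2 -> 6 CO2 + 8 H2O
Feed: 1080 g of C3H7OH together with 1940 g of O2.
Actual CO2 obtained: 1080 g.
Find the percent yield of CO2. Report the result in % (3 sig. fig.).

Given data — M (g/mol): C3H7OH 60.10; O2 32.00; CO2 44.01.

n(C3H7OH) = 1080 / 60.10 = 17.97 mol
n(O2) = 1940 / 32.00 = 60.63 mol
n/ν → C3H7OH: 8.985, O2: 6.737; O2 is limiting.
theoretical n(CO2) = (6/9) × 60.63 = 40.42 mol → 1779 g
% yield = 1080 / 1779 × 100 = 60.71 %

60.7 %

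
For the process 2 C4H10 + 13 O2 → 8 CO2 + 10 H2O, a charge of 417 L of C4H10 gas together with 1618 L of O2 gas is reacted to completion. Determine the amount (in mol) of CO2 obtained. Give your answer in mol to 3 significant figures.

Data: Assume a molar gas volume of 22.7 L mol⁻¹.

43.9 mol

n(C4H10) = 417.0 / 22.7 = 18.37 mol
n(O2) = 1618 / 22.7 = 71.28 mol
n/ν → C4H10: 9.185, O2: 5.483; O2 is limiting.
n(CO2) = (8/13) × 71.28 = 43.86 mol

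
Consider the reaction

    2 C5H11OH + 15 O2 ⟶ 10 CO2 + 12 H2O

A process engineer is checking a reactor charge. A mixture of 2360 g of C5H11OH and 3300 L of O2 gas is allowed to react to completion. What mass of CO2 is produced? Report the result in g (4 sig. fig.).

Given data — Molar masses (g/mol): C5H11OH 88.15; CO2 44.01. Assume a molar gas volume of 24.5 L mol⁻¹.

n(C5H11OH) = 2360 / 88.15 = 26.77 mol
n(O2) = 3300 / 24.5 = 134.7 mol
n/ν for C5H11OH = 26.77/2 = 13.39
n/ν for O2 = 134.7/15 = 8.980
Smallest n/ν is O2 → limiting reagent.
n(CO2) = (10/15) × 134.7 = 89.80 mol
mass = 89.80 × 44.01 = 3952 g

3952 g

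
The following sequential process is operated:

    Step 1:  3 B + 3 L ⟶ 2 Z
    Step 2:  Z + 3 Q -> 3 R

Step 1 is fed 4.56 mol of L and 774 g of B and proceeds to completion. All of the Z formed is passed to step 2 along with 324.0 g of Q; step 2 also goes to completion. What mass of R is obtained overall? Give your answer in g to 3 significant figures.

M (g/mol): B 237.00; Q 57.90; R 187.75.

1050 g

Step 1:
n(L) = 4.560 mol
n(B) = 774.0 / 237.00 = 3.266 mol
n/ν for L = 4.560/3 = 1.520
n/ν for B = 3.266/3 = 1.089
Smallest n/ν is B → limiting reagent.
n(Z) produced = (2/3) × 3.266 = 2.177 mol
Step 2:
n(Z) available = 2.177 mol
n(Q) = 324.0 / 57.90 = 5.596 mol
n/ν for Z = 2.177/1 = 2.177
n/ν for Q = 5.596/3 = 1.865
Smallest n/ν is Q → limiting reagent.
n(R) = (3/3) × 5.596 = 5.596 mol
mass = 5.596 × 187.75 = 1051 g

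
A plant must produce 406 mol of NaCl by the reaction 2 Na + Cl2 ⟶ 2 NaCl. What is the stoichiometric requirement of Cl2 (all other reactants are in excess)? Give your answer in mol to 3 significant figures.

203 mol

n(NaCl) = 406.0 mol
n(Cl2) = (1/2) × 406.0 = 203.0 mol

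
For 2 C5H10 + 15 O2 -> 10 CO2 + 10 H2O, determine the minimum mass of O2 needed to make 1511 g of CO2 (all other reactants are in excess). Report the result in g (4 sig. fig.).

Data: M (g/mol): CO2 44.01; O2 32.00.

1648 g

n(CO2) = 1511 / 44.01 = 34.33 mol
n(O2) = (15/10) × 34.33 = 51.50 mol
mass = 51.50 × 32.00 = 1648 g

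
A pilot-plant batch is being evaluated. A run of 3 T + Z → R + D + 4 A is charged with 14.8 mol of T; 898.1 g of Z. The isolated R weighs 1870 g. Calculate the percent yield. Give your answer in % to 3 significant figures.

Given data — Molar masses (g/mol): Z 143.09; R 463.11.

81.8 %

n(T) = 14.80 mol
n(Z) = 898.1 / 143.09 = 6.276 mol
n/ν for T = 14.80/3 = 4.933
n/ν for Z = 6.276/1 = 6.276
Smallest n/ν is T → limiting reagent.
theoretical n(R) = (1/3) × 14.80 = 4.933 mol → 2285 g
% yield = 1870 / 2285 × 100 = 81.84 %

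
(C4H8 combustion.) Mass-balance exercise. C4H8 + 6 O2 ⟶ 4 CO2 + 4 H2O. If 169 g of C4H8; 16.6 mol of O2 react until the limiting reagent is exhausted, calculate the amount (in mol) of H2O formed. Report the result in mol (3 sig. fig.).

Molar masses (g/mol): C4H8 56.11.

11.1 mol

n(C4H8) = 169.0 / 56.11 = 3.012 mol
n(O2) = 16.60 mol
n/ν → C4H8: 3.012, O2: 2.767; O2 is limiting.
n(H2O) = (4/6) × 16.60 = 11.07 mol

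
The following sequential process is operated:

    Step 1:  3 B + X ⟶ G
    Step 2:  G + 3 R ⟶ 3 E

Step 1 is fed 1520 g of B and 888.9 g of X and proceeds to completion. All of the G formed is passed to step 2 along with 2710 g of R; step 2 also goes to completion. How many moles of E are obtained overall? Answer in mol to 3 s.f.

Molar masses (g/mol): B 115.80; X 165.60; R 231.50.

11.7 mol

Step 1:
n(B) = 1520 / 115.80 = 13.13 mol
n(X) = 888.9 / 165.60 = 5.368 mol
n/ν for B = 13.13/3 = 4.377
n/ν for X = 5.368/1 = 5.368
Smallest n/ν is B → limiting reagent.
n(G) produced = (1/3) × 13.13 = 4.377 mol
Step 2:
n(G) available = 4.377 mol
n(R) = 2710 / 231.50 = 11.71 mol
n/ν for G = 4.377/1 = 4.377
n/ν for R = 11.71/3 = 3.903
Smallest n/ν is R → limiting reagent.
n(E) = (3/3) × 11.71 = 11.71 mol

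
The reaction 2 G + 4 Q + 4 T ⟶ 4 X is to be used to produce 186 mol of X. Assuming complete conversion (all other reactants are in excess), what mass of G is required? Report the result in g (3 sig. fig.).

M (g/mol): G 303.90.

28300 g

n(X) = 186.0 mol
n(G) = (2/4) × 186.0 = 93.00 mol
mass = 93.00 × 303.90 = 28260 g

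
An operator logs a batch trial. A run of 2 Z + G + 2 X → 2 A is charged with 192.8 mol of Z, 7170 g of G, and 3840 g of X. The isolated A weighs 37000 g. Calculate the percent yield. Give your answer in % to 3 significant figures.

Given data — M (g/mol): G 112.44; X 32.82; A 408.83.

77.4 %

n(Z) = 192.8 mol
n(G) = 7170 / 112.44 = 63.77 mol
n(X) = 3840 / 32.82 = 117.0 mol
n/ν for Z = 192.8/2 = 96.40
n/ν for G = 63.77/1 = 63.77
n/ν for X = 117.0/2 = 58.50
Smallest n/ν is X → limiting reagent.
theoretical n(A) = (2/2) × 117.0 = 117.0 mol → 47830 g
% yield = 37000 / 47830 × 100 = 77.36 %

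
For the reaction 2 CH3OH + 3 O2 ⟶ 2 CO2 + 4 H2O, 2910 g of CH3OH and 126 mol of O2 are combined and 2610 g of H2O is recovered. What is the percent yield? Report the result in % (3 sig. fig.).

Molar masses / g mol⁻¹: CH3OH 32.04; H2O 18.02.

n(CH3OH) = 2910 / 32.04 = 90.82 mol
n(O2) = 126.0 mol
n/ν for CH3OH = 90.82/2 = 45.41
n/ν for O2 = 126.0/3 = 42.00
Smallest n/ν is O2 → limiting reagent.
theoretical n(H2O) = (4/3) × 126.0 = 168.0 mol → 3027 g
% yield = 2610 / 3027 × 100 = 86.22 %

86.2 %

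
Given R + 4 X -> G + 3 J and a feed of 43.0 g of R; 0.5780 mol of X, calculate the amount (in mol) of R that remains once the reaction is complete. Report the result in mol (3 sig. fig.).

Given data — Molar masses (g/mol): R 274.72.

n(R) = 43.00 / 274.72 = 0.1565 mol
n(X) = 0.5780 mol
n/ν → R: 0.1565, X: 0.1445; X is limiting.
R consumed = (1/4) × 0.5780 = 0.1445 mol
R remaining = 0.1565 − 0.1445 = 0.01200 mol

0.0120 mol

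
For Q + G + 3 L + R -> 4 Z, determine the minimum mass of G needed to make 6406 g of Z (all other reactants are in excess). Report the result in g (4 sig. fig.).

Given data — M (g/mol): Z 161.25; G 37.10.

368.5 g

n(Z) = 6406 / 161.25 = 39.73 mol
n(G) = (1/4) × 39.73 = 9.933 mol
mass = 9.933 × 37.10 = 368.5 g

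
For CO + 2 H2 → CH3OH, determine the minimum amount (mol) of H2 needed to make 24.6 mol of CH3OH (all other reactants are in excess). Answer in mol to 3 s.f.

49.2 mol

n(CH3OH) = 24.60 mol
n(H2) = (2/1) × 24.60 = 49.20 mol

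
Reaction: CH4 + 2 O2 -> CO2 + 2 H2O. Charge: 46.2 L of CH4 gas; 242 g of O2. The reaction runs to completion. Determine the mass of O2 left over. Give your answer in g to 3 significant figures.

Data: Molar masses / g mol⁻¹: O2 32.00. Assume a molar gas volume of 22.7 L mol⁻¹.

n(CH4) = 46.20 / 22.7 = 2.035 mol
n(O2) = 242.0 / 32.00 = 7.563 mol
n/ν for CH4 = 2.035/1 = 2.035
n/ν for O2 = 7.563/2 = 3.782
Smallest n/ν is CH4 → limiting reagent.
O2 consumed = (2/1) × 2.035 = 4.070 mol
O2 remaining = 7.563 − 4.070 = 3.493 mol
mass = 3.493 × 32.00 = 111.8 g

112 g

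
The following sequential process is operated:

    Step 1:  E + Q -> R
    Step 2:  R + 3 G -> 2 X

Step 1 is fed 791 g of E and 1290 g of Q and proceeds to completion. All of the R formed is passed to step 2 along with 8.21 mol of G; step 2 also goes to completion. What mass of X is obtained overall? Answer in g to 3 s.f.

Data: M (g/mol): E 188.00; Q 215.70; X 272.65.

1490 g

Step 1:
n(E) = 791.0 / 188.00 = 4.207 mol
n(Q) = 1290 / 215.70 = 5.981 mol
n/ν for E = 4.207/1 = 4.207
n/ν for Q = 5.981/1 = 5.981
Smallest n/ν is E → limiting reagent.
n(R) produced = (1/1) × 4.207 = 4.207 mol
Step 2:
n(R) available = 4.207 mol
n(G) = 8.210 mol
n/ν for R = 4.207/1 = 4.207
n/ν for G = 8.210/3 = 2.737
Smallest n/ν is G → limiting reagent.
n(X) = (2/3) × 8.210 = 5.473 mol
mass = 5.473 × 272.65 = 1492 g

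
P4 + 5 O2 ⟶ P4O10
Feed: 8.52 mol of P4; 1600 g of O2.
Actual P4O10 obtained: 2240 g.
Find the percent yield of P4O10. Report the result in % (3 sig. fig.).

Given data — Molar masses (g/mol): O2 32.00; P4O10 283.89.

92.6 %

n(P4) = 8.520 mol
n(O2) = 1600 / 32.00 = 50.00 mol
n/ν for P4 = 8.520/1 = 8.520
n/ν for O2 = 50.00/5 = 10.00
Smallest n/ν is P4 → limiting reagent.
theoretical n(P4O10) = (1/1) × 8.520 = 8.520 mol → 2419 g
% yield = 2240 / 2419 × 100 = 92.60 %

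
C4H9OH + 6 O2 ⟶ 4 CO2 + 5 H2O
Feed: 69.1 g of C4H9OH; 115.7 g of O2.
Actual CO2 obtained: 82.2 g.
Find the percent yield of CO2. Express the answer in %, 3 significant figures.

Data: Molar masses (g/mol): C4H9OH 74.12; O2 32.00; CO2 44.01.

77.5 %

n(C4H9OH) = 69.10 / 74.12 = 0.9323 mol
n(O2) = 115.7 / 32.00 = 3.616 mol
n/ν for C4H9OH = 0.9323/1 = 0.9323
n/ν for O2 = 3.616/6 = 0.6027
Smallest n/ν is O2 → limiting reagent.
theoretical n(CO2) = (4/6) × 3.616 = 2.411 mol → 106.1 g
% yield = 82.2 / 106.1 × 100 = 77.47 %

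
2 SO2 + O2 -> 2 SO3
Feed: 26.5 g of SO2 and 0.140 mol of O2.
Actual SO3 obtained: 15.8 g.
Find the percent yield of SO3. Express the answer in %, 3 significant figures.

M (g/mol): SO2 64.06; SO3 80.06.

70.5 %

n(SO2) = 26.50 / 64.06 = 0.4137 mol
n(O2) = 0.1400 mol
n/ν for SO2 = 0.4137/2 = 0.2069
n/ν for O2 = 0.1400/1 = 0.1400
Smallest n/ν is O2 → limiting reagent.
theoretical n(SO3) = (2/1) × 0.1400 = 0.2800 mol → 22.42 g
% yield = 15.8 / 22.42 × 100 = 70.47 %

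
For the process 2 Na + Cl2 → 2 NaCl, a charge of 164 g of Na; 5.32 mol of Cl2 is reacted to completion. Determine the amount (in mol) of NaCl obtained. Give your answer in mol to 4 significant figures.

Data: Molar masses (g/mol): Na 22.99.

n(Na) = 164.0 / 22.99 = 7.134 mol
n(Cl2) = 5.320 mol
n/ν → Na: 3.567, Cl2: 5.320; Na is limiting.
n(NaCl) = (2/2) × 7.134 = 7.134 mol

7.134 mol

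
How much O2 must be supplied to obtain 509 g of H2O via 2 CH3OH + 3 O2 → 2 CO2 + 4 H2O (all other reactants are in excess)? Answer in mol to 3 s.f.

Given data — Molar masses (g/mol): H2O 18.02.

n(H2O) = 509 / 18.02 = 28.25 mol
n(O2) = (3/4) × 28.25 = 21.19 mol

21.2 mol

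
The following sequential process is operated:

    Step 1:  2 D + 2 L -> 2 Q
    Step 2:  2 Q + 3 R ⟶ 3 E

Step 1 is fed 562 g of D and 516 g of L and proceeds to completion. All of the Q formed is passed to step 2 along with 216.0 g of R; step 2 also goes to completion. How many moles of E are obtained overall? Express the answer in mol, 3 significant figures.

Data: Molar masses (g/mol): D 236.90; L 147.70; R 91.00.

2.37 mol

Step 1:
n(D) = 562.0 / 236.90 = 2.372 mol
n(L) = 516.0 / 147.70 = 3.494 mol
n/ν for D = 2.372/2 = 1.186
n/ν for L = 3.494/2 = 1.747
Smallest n/ν is D → limiting reagent.
n(Q) produced = (2/2) × 2.372 = 2.372 mol
Step 2:
n(Q) available = 2.372 mol
n(R) = 216.0 / 91.00 = 2.374 mol
n/ν for Q = 2.372/2 = 1.186
n/ν for R = 2.374/3 = 0.7913
Smallest n/ν is R → limiting reagent.
n(E) = (3/3) × 2.374 = 2.374 mol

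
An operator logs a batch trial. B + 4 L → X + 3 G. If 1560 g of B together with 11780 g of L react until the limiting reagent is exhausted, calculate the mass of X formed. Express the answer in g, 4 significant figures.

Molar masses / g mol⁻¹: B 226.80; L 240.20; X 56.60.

389.3 g

n(B) = 1560 / 226.80 = 6.878 mol
n(L) = 11780 / 240.20 = 49.04 mol
n/ν for B = 6.878/1 = 6.878
n/ν for L = 49.04/4 = 12.26
Smallest n/ν is B → limiting reagent.
n(X) = (1/1) × 6.878 = 6.878 mol
mass = 6.878 × 56.60 = 389.3 g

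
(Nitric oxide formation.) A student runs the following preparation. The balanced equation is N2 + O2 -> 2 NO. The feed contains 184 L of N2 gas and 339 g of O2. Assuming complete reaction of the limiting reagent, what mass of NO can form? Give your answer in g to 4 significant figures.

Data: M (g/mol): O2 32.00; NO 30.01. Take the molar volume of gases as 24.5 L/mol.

450.8 g

n(N2) = 184.0 / 24.5 = 7.510 mol
n(O2) = 339.0 / 32.00 = 10.59 mol
n/ν for N2 = 7.510/1 = 7.510
n/ν for O2 = 10.59/1 = 10.59
Smallest n/ν is N2 → limiting reagent.
n(NO) = (2/1) × 7.510 = 15.02 mol
mass = 15.02 × 30.01 = 450.8 g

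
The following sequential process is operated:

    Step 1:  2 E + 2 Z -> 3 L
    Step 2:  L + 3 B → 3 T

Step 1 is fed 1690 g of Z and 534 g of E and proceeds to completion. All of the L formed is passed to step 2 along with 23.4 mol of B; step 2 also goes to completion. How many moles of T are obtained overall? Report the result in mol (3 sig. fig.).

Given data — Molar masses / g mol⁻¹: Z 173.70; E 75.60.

23.4 mol

Step 1:
n(Z) = 1690 / 173.70 = 9.729 mol
n(E) = 534.0 / 75.60 = 7.063 mol
n/ν → Z: 4.865, E: 3.532; E is limiting.
n(L) produced = (3/2) × 7.063 = 10.59 mol
Step 2:
n(L) available = 10.59 mol
n(B) = 23.40 mol
n/ν → L: 10.59, B: 7.800; B is limiting.
n(T) = (3/3) × 23.40 = 23.40 mol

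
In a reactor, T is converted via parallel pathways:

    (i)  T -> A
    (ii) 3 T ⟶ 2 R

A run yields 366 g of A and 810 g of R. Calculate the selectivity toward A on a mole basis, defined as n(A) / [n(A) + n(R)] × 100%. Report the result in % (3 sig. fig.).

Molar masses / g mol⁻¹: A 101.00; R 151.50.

40.4 %

n(A) = 366 / 101.00 = 3.624 mol
n(R) = 810 / 151.50 = 5.347 mol
selectivity = 3.624/(3.624+5.347) × 100 = 40.40 %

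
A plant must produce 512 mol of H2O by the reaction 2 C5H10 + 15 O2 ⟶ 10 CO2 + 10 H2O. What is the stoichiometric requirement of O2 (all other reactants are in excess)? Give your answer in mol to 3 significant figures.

768 mol

n(H2O) = 512.0 mol
n(O2) = (15/10) × 512.0 = 768.0 mol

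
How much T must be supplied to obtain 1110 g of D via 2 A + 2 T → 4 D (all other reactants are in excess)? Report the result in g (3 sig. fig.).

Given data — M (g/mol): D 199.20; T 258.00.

719 g

n(D) = 1110 / 199.20 = 5.572 mol
n(T) = (2/4) × 5.572 = 2.786 mol
mass = 2.786 × 258.00 = 718.8 g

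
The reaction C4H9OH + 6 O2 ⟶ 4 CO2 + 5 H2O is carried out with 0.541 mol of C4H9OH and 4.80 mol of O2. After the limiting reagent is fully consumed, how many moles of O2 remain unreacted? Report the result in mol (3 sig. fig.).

n(C4H9OH) = 0.5410 mol
n(O2) = 4.800 mol
n/ν → C4H9OH: 0.5410, O2: 0.8000; C4H9OH is limiting.
O2 consumed = (6/1) × 0.5410 = 3.246 mol
O2 remaining = 4.800 − 3.246 = 1.554 mol

1.55 mol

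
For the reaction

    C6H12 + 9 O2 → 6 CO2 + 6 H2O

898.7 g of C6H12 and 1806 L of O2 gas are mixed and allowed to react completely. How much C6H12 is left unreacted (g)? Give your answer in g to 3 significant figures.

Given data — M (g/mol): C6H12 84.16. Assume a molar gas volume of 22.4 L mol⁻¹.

145 g

n(C6H12) = 898.7 / 84.16 = 10.68 mol
n(O2) = 1806 / 22.4 = 80.63 mol
n/ν → C6H12: 10.68, O2: 8.959; O2 is limiting.
C6H12 consumed = (1/9) × 80.63 = 8.959 mol
C6H12 remaining = 10.68 − 8.959 = 1.721 mol
mass = 1.721 × 84.16 = 144.8 g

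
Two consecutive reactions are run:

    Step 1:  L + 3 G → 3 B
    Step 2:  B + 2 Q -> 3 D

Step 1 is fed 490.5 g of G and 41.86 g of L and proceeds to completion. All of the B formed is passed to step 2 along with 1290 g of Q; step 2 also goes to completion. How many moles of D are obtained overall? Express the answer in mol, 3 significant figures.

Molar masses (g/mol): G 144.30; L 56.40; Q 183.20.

6.68 mol

Step 1:
n(G) = 490.5 / 144.30 = 3.399 mol
n(L) = 41.86 / 56.40 = 0.7422 mol
n/ν → G: 1.133, L: 0.7422; L is limiting.
n(B) produced = (3/1) × 0.7422 = 2.227 mol
Step 2:
n(B) available = 2.227 mol
n(Q) = 1290 / 183.20 = 7.041 mol
n/ν → B: 2.227, Q: 3.521; B is limiting.
n(D) = (3/1) × 2.227 = 6.681 mol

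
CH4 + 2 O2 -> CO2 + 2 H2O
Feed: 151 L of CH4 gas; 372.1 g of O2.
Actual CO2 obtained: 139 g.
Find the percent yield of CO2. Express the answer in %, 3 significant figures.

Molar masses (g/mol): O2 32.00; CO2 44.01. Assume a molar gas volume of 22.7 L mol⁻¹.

54.3 %

n(CH4) = 151.0 / 22.7 = 6.652 mol
n(O2) = 372.1 / 32.00 = 11.63 mol
n/ν → CH4: 6.652, O2: 5.815; O2 is limiting.
theoretical n(CO2) = (1/2) × 11.63 = 5.815 mol → 255.9 g
% yield = 139 / 255.9 × 100 = 54.32 %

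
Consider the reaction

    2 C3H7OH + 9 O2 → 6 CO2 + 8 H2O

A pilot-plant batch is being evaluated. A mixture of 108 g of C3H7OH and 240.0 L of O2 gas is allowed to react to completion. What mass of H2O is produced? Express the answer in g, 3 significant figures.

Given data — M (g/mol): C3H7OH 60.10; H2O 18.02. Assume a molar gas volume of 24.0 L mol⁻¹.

n(C3H7OH) = 108.0 / 60.10 = 1.797 mol
n(O2) = 240.0 / 24.0 = 10.00 mol
n/ν for C3H7OH = 1.797/2 = 0.8985
n/ν for O2 = 10.00/9 = 1.111
Smallest n/ν is C3H7OH → limiting reagent.
n(H2O) = (8/2) × 1.797 = 7.188 mol
mass = 7.188 × 18.02 = 129.5 g

130 g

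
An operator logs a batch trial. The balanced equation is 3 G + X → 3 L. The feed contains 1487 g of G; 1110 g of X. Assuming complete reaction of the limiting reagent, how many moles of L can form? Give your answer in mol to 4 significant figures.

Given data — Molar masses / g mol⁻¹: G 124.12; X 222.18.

n(G) = 1487 / 124.12 = 11.98 mol
n(X) = 1110 / 222.18 = 4.996 mol
n/ν → G: 3.993, X: 4.996; G is limiting.
n(L) = (3/3) × 11.98 = 11.98 mol

11.98 mol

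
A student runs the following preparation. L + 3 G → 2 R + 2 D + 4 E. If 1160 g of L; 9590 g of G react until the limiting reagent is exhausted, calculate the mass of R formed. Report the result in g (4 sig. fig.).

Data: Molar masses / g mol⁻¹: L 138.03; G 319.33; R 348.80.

5863 g

n(L) = 1160 / 138.03 = 8.404 mol
n(G) = 9590 / 319.33 = 30.03 mol
n/ν → L: 8.404, G: 10.01; L is limiting.
n(R) = (2/1) × 8.404 = 16.81 mol
mass = 16.81 × 348.80 = 5863 g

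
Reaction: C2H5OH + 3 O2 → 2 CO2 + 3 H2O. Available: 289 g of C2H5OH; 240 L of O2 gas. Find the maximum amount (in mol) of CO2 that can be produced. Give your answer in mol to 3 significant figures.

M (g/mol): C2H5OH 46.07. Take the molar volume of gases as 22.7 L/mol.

7.05 mol

n(C2H5OH) = 289.0 / 46.07 = 6.273 mol
n(O2) = 240.0 / 22.7 = 10.57 mol
n/ν → C2H5OH: 6.273, O2: 3.523; O2 is limiting.
n(CO2) = (2/3) × 10.57 = 7.047 mol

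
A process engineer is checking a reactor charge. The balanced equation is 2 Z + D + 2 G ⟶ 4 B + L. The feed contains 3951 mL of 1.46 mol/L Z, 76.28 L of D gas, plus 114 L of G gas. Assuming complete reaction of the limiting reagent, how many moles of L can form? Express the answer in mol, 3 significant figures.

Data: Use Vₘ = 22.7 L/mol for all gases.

n(Z) = 1.46 × 3951/1000 = 5.768 mol
n(D) = 76.28 / 22.7 = 3.360 mol
n(G) = 114.0 / 22.7 = 5.022 mol
n/ν → Z: 2.884, D: 3.360, G: 2.511; G is limiting.
n(L) = (1/2) × 5.022 = 2.511 mol

2.51 mol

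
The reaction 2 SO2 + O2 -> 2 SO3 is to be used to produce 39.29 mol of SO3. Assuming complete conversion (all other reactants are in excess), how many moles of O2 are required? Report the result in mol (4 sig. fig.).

n(SO3) = 39.29 mol
n(O2) = (1/2) × 39.29 = 19.65 mol

19.65 mol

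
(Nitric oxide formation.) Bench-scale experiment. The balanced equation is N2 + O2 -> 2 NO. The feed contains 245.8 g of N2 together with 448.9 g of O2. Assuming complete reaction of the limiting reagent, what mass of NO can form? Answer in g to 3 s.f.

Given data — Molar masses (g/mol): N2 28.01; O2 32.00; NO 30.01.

527 g

n(N2) = 245.8 / 28.01 = 8.775 mol
n(O2) = 448.9 / 32.00 = 14.03 mol
n/ν for N2 = 8.775/1 = 8.775
n/ν for O2 = 14.03/1 = 14.03
Smallest n/ν is N2 → limiting reagent.
n(NO) = (2/1) × 8.775 = 17.55 mol
mass = 17.55 × 30.01 = 526.7 g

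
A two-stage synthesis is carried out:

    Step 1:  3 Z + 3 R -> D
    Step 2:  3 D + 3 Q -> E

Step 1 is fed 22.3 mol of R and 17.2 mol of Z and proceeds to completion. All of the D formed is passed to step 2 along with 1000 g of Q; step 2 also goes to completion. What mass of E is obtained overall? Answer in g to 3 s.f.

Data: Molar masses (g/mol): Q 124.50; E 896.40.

Step 1:
n(R) = 22.30 mol
n(Z) = 17.20 mol
n/ν → R: 7.433, Z: 5.733; Z is limiting.
n(D) produced = (1/3) × 17.20 = 5.733 mol
Step 2:
n(D) available = 5.733 mol
n(Q) = 1000 / 124.50 = 8.032 mol
n/ν → D: 1.911, Q: 2.677; D is limiting.
n(E) = (1/3) × 5.733 = 1.911 mol
mass = 1.911 × 896.40 = 1713 g

1710 g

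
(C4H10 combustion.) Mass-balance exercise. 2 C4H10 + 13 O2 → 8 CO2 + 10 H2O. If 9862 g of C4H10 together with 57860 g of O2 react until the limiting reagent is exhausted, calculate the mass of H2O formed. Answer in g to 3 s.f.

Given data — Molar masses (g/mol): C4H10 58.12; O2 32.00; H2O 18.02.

n(C4H10) = 9862 / 58.12 = 169.7 mol
n(O2) = 57860 / 32.00 = 1808 mol
n/ν → C4H10: 84.85, O2: 139.1; C4H10 is limiting.
n(H2O) = (10/2) × 169.7 = 848.5 mol
mass = 848.5 × 18.02 = 15290 g

15300 g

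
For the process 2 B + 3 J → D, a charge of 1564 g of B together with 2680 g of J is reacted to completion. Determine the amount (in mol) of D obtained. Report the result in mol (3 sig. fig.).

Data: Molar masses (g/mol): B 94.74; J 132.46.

6.74 mol

n(B) = 1564 / 94.74 = 16.51 mol
n(J) = 2680 / 132.46 = 20.23 mol
n/ν for B = 16.51/2 = 8.255
n/ν for J = 20.23/3 = 6.743
Smallest n/ν is J → limiting reagent.
n(D) = (1/3) × 20.23 = 6.743 mol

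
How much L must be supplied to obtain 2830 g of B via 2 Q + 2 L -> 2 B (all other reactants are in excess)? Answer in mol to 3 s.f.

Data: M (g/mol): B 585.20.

n(B) = 2830 / 585.20 = 4.836 mol
n(L) = (2/2) × 4.836 = 4.836 mol

4.84 mol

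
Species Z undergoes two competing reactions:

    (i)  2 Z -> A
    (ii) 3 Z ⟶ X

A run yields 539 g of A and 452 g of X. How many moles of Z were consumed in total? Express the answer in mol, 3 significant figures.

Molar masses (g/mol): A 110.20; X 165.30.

n(A) = 539 / 110.20 = 4.891 mol
n(X) = 452 / 165.30 = 2.734 mol
n(Z) via (i) = (2/1)×4.891 = 9.782 mol
n(Z) via (ii) = (3/1)×2.734 = 8.202 mol
total n(Z) = 9.782 + 8.202 = 17.98 mol

18.0 mol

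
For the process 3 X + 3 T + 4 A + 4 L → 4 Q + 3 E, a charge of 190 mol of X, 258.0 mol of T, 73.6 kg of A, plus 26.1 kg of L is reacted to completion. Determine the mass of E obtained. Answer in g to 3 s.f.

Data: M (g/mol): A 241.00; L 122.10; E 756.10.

n(X) = 190.0 mol
n(T) = 258.0 mol
n(A) = 73.60×1000 / 241.00 = 305.4 mol
n(L) = 26.10×1000 / 122.10 = 213.8 mol
n/ν for X = 190.0/3 = 63.33
n/ν for T = 258.0/3 = 86.00
n/ν for A = 305.4/4 = 76.35
n/ν for L = 213.8/4 = 53.45
Smallest n/ν is L → limiting reagent.
n(E) = (3/4) × 213.8 = 160.4 mol
mass = 160.4 × 756.10 = 121300 g

121000 g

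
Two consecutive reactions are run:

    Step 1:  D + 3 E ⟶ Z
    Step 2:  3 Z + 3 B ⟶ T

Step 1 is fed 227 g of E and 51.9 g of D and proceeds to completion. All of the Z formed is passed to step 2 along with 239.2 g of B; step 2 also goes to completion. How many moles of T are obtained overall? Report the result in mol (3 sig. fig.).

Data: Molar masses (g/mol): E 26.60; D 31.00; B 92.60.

0.558 mol

Step 1:
n(E) = 227.0 / 26.60 = 8.534 mol
n(D) = 51.90 / 31.00 = 1.674 mol
n/ν for E = 8.534/3 = 2.845
n/ν for D = 1.674/1 = 1.674
Smallest n/ν is D → limiting reagent.
n(Z) produced = (1/1) × 1.674 = 1.674 mol
Step 2:
n(Z) available = 1.674 mol
n(B) = 239.2 / 92.60 = 2.583 mol
n/ν for Z = 1.674/3 = 0.5580
n/ν for B = 2.583/3 = 0.8610
Smallest n/ν is Z → limiting reagent.
n(T) = (1/3) × 1.674 = 0.5580 mol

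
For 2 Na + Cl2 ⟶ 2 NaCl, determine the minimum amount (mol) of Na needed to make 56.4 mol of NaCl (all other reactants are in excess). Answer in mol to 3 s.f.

56.4 mol

n(NaCl) = 56.40 mol
n(Na) = (2/2) × 56.40 = 56.40 mol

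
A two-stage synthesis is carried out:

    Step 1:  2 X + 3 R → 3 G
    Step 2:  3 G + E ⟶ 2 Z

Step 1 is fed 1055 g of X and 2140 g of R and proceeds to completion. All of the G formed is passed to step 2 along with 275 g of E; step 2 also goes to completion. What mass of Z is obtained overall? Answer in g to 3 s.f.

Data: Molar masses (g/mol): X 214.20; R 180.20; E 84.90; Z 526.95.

Step 1:
n(X) = 1055 / 214.20 = 4.925 mol
n(R) = 2140 / 180.20 = 11.88 mol
n/ν for X = 4.925/2 = 2.463
n/ν for R = 11.88/3 = 3.960
Smallest n/ν is X → limiting reagent.
n(G) produced = (3/2) × 4.925 = 7.388 mol
Step 2:
n(G) available = 7.388 mol
n(E) = 275.0 / 84.90 = 3.239 mol
n/ν for G = 7.388/3 = 2.463
n/ν for E = 3.239/1 = 3.239
Smallest n/ν is G → limiting reagent.
n(Z) = (2/3) × 7.388 = 4.925 mol
mass = 4.925 × 526.95 = 2595 g

2600 g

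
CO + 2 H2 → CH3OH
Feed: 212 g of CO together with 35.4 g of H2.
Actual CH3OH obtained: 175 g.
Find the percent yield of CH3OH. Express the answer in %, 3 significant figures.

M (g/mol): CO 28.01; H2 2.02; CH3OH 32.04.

n(CO) = 212.0 / 28.01 = 7.569 mol
n(H2) = 35.40 / 2.02 = 17.52 mol
n/ν → CO: 7.569, H2: 8.760; CO is limiting.
theoretical n(CH3OH) = (1/1) × 7.569 = 7.569 mol → 242.5 g
% yield = 175 / 242.5 × 100 = 72.16 %

72.2 %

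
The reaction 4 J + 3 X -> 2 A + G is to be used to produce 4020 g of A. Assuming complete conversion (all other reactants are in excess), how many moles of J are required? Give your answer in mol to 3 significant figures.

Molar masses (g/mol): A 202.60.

39.7 mol

n(A) = 4020 / 202.60 = 19.84 mol
n(J) = (4/2) × 19.84 = 39.68 mol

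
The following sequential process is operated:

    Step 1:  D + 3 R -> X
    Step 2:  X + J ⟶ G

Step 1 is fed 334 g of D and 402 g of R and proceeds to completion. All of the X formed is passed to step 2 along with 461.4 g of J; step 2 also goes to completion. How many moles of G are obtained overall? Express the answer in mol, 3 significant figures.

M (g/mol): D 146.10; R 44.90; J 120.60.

2.29 mol

Step 1:
n(D) = 334.0 / 146.10 = 2.286 mol
n(R) = 402.0 / 44.90 = 8.953 mol
n/ν for D = 2.286/1 = 2.286
n/ν for R = 8.953/3 = 2.984
Smallest n/ν is D → limiting reagent.
n(X) produced = (1/1) × 2.286 = 2.286 mol
Step 2:
n(X) available = 2.286 mol
n(J) = 461.4 / 120.60 = 3.826 mol
n/ν for X = 2.286/1 = 2.286
n/ν for J = 3.826/1 = 3.826
Smallest n/ν is X → limiting reagent.
n(G) = (1/1) × 2.286 = 2.286 mol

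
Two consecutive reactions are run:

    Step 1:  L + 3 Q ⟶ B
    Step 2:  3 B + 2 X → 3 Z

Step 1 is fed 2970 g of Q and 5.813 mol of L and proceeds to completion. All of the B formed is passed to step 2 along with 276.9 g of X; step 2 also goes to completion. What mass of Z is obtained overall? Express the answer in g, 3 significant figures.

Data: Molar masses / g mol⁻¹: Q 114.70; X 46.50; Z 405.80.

Step 1:
n(Q) = 2970 / 114.70 = 25.89 mol
n(L) = 5.813 mol
n/ν for Q = 25.89/3 = 8.630
n/ν for L = 5.813/1 = 5.813
Smallest n/ν is L → limiting reagent.
n(B) produced = (1/1) × 5.813 = 5.813 mol
Step 2:
n(B) available = 5.813 mol
n(X) = 276.9 / 46.50 = 5.955 mol
n/ν for B = 5.813/3 = 1.938
n/ν for X = 5.955/2 = 2.978
Smallest n/ν is B → limiting reagent.
n(Z) = (3/3) × 5.813 = 5.813 mol
mass = 5.813 × 405.80 = 2359 g

2360 g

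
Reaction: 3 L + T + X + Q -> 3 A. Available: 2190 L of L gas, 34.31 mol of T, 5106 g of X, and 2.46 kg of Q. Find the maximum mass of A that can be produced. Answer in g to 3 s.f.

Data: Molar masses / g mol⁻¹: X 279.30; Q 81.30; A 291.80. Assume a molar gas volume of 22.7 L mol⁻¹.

16000 g

n(L) = 2190 / 22.7 = 96.48 mol
n(T) = 34.31 mol
n(X) = 5106 / 279.30 = 18.28 mol
n(Q) = 2.460×1000 / 81.30 = 30.26 mol
n/ν for L = 96.48/3 = 32.16
n/ν for T = 34.31/1 = 34.31
n/ν for X = 18.28/1 = 18.28
n/ν for Q = 30.26/1 = 30.26
Smallest n/ν is X → limiting reagent.
n(A) = (3/1) × 18.28 = 54.84 mol
mass = 54.84 × 291.80 = 16000 g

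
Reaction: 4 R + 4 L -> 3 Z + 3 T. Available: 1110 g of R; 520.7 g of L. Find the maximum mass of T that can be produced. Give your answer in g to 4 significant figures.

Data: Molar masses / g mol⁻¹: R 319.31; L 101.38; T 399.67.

n(R) = 1110 / 319.31 = 3.476 mol
n(L) = 520.7 / 101.38 = 5.136 mol
n/ν → R: 0.8690, L: 1.284; R is limiting.
n(T) = (3/4) × 3.476 = 2.607 mol
mass = 2.607 × 399.67 = 1042 g

1042 g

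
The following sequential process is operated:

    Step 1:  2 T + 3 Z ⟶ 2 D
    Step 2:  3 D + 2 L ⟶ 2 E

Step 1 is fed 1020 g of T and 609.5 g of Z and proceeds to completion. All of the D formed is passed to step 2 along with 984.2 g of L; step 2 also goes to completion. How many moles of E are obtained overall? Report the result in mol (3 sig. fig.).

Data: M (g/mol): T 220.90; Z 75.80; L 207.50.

Step 1:
n(T) = 1020 / 220.90 = 4.617 mol
n(Z) = 609.5 / 75.80 = 8.041 mol
n/ν for T = 4.617/2 = 2.309
n/ν for Z = 8.041/3 = 2.680
Smallest n/ν is T → limiting reagent.
n(D) produced = (2/2) × 4.617 = 4.617 mol
Step 2:
n(D) available = 4.617 mol
n(L) = 984.2 / 207.50 = 4.743 mol
n/ν for D = 4.617/3 = 1.539
n/ν for L = 4.743/2 = 2.372
Smallest n/ν is D → limiting reagent.
n(E) = (2/3) × 4.617 = 3.078 mol

3.08 mol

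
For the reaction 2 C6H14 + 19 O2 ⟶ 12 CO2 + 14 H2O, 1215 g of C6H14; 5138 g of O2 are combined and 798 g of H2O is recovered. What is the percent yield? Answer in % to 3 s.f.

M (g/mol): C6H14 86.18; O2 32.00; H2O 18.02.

n(C6H14) = 1215 / 86.18 = 14.10 mol
n(O2) = 5138 / 32.00 = 160.6 mol
n/ν for C6H14 = 14.10/2 = 7.050
n/ν for O2 = 160.6/19 = 8.453
Smallest n/ν is C6H14 → limiting reagent.
theoretical n(H2O) = (14/2) × 14.10 = 98.70 mol → 1779 g
% yield = 798 / 1779 × 100 = 44.86 %

44.9 %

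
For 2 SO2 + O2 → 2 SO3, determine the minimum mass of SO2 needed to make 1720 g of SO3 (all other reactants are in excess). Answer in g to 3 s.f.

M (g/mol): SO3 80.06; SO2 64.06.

n(SO3) = 1720 / 80.06 = 21.48 mol
n(SO2) = (2/2) × 21.48 = 21.48 mol
mass = 21.48 × 64.06 = 1376 g

1380 g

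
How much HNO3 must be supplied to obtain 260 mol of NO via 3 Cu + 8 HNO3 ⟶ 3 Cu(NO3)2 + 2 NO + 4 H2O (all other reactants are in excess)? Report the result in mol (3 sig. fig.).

n(NO) = 260.0 mol
n(HNO3) = (8/2) × 260.0 = 1040 mol

1040 mol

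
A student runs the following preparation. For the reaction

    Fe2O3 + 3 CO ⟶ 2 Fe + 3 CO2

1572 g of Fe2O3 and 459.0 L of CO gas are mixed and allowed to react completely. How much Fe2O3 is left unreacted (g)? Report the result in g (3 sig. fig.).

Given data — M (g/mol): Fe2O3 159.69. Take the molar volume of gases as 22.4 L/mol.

n(Fe2O3) = 1572 / 159.69 = 9.844 mol
n(CO) = 459.0 / 22.4 = 20.49 mol
n/ν → Fe2O3: 9.844, CO: 6.830; CO is limiting.
Fe2O3 consumed = (1/3) × 20.49 = 6.830 mol
Fe2O3 remaining = 9.844 − 6.830 = 3.014 mol
mass = 3.014 × 159.69 = 481.3 g

481 g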